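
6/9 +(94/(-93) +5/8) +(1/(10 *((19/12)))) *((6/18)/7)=140473/494760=0.28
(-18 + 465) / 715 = 447 / 715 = 0.63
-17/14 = -1.21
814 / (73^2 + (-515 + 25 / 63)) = 51282 / 303307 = 0.17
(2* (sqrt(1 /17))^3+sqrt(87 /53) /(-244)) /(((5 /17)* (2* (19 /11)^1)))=-187* sqrt(4611) /2457080+11* sqrt(17) /1615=0.02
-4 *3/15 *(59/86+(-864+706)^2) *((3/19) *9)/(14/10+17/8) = -309162672/38399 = -8051.32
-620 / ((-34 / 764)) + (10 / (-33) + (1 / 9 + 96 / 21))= 164181715 / 11781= 13936.14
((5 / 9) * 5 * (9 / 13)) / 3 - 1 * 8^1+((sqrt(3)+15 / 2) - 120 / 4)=-2329 / 78+sqrt(3)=-28.13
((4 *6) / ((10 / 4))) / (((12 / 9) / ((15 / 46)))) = 54 / 23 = 2.35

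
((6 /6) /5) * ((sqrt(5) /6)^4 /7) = 5 /9072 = 0.00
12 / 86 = 6 / 43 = 0.14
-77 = -77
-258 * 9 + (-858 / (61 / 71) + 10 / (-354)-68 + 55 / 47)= -1719024352 / 507459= -3387.51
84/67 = 1.25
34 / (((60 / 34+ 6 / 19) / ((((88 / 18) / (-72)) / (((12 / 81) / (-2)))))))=14.98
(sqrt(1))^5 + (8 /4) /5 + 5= 32 /5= 6.40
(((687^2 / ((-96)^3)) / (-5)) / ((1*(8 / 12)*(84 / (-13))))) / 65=-52441 / 137625600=-0.00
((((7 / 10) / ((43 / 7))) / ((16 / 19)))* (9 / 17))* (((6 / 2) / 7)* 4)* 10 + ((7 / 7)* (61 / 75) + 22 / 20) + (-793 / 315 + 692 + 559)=5764103939 / 4605300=1251.62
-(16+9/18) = -33/2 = -16.50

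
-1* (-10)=10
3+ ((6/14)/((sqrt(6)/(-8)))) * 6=3- 24 * sqrt(6)/7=-5.40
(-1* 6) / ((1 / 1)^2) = -6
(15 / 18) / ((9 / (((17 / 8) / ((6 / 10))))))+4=5609 / 1296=4.33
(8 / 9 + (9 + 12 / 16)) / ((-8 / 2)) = -383 / 144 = -2.66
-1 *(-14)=14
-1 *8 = -8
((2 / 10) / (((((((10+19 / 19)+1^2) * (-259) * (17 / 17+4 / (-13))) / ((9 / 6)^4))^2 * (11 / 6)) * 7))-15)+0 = -793380398637 / 52892026880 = -15.00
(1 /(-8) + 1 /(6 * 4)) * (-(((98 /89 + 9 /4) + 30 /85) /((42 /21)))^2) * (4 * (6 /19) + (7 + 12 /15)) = 2.59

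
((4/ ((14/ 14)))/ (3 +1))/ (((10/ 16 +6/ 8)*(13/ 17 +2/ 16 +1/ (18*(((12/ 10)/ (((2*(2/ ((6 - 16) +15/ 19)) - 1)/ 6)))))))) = 192780/ 232903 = 0.83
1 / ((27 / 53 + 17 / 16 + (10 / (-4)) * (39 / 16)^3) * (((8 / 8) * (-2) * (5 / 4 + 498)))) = 868352 / 30028966883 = 0.00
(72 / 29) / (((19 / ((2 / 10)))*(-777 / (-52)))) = 1248 / 713545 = 0.00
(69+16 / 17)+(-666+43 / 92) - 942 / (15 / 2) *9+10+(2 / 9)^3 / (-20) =-1956498553 / 1140156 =-1715.99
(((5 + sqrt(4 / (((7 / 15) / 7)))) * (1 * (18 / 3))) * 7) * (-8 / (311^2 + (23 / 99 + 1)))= -66528 * sqrt(15) / 9575501-166320 / 9575501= -0.04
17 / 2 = 8.50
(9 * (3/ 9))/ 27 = 1/ 9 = 0.11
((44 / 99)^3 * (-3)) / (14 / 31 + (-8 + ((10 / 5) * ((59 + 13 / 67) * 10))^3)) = -298356896 / 1879689374244879147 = -0.00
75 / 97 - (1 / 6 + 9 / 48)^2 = 144767 / 223488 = 0.65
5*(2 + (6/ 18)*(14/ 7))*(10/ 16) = 25/ 3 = 8.33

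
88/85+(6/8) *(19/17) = 637/340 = 1.87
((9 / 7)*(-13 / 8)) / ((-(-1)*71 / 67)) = -1.97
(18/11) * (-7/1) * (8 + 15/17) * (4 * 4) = -304416/187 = -1627.89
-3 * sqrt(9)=-9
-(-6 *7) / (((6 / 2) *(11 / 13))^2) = 2366 / 363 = 6.52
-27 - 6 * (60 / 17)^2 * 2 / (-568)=-548613 / 20519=-26.74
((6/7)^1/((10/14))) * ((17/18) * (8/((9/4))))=544/135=4.03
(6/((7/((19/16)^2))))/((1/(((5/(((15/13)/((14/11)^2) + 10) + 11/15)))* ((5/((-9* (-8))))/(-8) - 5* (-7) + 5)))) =18918069625/895903744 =21.12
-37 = -37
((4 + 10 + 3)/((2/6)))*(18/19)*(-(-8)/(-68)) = -108/19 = -5.68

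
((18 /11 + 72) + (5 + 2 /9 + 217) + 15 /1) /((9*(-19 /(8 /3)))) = -246200 /50787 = -4.85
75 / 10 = 15 / 2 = 7.50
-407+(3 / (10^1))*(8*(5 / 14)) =-2843 / 7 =-406.14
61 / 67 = 0.91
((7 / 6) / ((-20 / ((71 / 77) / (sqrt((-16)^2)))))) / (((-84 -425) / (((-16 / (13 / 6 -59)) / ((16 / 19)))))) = 1349 / 610962880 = 0.00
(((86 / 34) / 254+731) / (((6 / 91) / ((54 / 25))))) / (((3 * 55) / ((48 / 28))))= 738621234 / 2968625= 248.81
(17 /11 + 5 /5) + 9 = 127 /11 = 11.55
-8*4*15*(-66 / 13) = 31680 / 13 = 2436.92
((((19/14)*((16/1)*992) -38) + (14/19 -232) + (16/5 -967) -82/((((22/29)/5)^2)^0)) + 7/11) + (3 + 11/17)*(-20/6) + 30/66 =7541300923/373065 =20214.44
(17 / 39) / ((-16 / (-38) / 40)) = 1615 / 39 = 41.41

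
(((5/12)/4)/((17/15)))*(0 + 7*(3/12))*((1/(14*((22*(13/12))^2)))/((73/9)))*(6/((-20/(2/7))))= -1215/5684494816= -0.00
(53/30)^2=2809/900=3.12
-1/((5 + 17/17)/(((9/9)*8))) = -4/3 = -1.33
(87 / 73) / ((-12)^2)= 29 / 3504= 0.01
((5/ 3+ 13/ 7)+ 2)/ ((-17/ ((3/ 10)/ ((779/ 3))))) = -174/ 463505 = -0.00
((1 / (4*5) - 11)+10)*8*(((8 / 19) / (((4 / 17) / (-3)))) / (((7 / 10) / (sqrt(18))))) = 1224*sqrt(2) / 7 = 247.29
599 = 599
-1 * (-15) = 15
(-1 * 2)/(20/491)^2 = -241081/200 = -1205.40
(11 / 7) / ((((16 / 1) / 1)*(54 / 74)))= 407 / 3024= 0.13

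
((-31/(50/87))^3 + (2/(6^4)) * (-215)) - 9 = -198638622136/1265625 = -156949.03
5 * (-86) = -430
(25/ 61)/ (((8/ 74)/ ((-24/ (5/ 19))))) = -21090/ 61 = -345.74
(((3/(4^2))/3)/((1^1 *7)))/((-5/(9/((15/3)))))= -9/2800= -0.00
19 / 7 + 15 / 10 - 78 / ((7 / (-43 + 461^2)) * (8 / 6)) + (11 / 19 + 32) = -472328807 / 266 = -1775672.21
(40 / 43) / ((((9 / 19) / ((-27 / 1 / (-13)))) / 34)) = 77520 / 559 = 138.68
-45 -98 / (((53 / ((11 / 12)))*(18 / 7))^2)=-2949066361 / 65528352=-45.00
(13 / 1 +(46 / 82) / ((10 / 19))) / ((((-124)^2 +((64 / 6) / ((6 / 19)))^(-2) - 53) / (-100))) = -5329630720 / 58059708409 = -0.09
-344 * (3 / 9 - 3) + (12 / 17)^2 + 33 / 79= 62893651 / 68493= 918.25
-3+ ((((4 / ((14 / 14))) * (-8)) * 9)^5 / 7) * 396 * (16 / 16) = -784616839446549 / 7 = -112088119920935.57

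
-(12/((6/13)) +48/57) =-510/19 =-26.84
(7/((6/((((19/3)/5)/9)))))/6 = 133/4860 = 0.03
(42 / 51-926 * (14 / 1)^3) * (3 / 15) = -43196034 / 85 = -508188.64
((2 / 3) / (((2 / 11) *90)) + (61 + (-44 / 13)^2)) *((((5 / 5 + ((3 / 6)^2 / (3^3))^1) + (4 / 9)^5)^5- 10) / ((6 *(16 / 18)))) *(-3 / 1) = 21545165140427872586776542653680249 / 59633545995840595969067621253120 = 361.29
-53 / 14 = -3.79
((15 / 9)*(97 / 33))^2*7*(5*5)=4200.02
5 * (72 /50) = 36 /5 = 7.20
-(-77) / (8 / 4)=77 / 2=38.50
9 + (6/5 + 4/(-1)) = 31/5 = 6.20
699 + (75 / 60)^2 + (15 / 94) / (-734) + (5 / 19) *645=4563584039 / 5243696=870.30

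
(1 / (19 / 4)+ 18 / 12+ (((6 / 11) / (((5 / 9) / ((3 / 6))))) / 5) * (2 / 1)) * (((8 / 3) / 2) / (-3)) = -39854 / 47025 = -0.85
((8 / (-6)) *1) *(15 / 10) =-2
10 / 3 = 3.33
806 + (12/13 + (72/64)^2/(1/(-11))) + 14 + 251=880257/832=1058.00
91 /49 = 13 /7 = 1.86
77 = 77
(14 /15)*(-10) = -28 /3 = -9.33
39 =39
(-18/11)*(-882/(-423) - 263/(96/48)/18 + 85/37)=183001/38258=4.78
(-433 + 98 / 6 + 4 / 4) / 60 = -1247 / 180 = -6.93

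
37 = 37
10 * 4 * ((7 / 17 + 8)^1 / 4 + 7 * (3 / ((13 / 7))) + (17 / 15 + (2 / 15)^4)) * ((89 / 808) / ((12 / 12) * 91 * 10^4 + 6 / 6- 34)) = 57929478691 / 822610622983500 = 0.00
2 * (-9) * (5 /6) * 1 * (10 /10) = -15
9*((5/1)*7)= 315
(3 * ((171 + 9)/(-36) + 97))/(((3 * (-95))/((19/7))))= -92/35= -2.63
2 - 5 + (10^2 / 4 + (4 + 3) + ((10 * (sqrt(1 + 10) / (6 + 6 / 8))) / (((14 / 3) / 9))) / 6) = 10 * sqrt(11) / 21 + 29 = 30.58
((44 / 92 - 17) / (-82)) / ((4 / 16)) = 760 / 943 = 0.81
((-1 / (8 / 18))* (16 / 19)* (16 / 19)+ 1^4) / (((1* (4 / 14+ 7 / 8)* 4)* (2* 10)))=-301 / 46930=-0.01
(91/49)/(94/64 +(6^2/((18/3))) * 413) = 416/555401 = 0.00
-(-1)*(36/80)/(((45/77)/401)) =30877/100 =308.77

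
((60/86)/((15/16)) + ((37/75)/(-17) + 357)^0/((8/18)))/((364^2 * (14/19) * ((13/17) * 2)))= 166345/8295309568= 0.00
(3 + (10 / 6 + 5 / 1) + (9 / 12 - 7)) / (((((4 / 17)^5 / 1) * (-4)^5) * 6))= -58214137 / 75497472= -0.77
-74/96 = -37/48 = -0.77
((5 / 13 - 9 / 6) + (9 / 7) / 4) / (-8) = 289 / 2912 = 0.10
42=42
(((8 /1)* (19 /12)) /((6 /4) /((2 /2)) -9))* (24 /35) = -608 /525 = -1.16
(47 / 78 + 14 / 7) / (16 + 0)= 203 / 1248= 0.16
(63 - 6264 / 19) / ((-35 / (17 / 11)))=86139 / 7315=11.78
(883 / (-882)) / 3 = -883 / 2646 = -0.33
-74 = -74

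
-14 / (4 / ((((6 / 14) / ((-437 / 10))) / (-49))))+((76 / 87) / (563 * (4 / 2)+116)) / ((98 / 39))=-0.00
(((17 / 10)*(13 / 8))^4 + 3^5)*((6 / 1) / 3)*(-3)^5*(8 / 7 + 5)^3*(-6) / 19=715159841616898443 / 66734080000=10716561.04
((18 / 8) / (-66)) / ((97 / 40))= -15 / 1067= -0.01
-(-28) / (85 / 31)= 868 / 85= 10.21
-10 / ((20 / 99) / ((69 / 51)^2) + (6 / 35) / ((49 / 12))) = -449081325 / 6841706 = -65.64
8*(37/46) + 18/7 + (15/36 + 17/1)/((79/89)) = 4369361/152628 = 28.63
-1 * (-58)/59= 58/59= 0.98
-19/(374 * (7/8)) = -76/1309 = -0.06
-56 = -56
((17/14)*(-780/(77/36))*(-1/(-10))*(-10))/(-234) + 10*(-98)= -529240/539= -981.89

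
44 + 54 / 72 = 179 / 4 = 44.75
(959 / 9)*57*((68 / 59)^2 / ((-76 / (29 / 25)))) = -32149516 / 261075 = -123.14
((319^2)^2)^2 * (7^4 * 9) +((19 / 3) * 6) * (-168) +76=2317181934573970558149061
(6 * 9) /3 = 18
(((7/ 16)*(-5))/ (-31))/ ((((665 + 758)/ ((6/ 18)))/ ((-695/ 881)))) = -24325/ 1865450544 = -0.00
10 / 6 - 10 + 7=-1.33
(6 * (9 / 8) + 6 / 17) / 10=483 / 680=0.71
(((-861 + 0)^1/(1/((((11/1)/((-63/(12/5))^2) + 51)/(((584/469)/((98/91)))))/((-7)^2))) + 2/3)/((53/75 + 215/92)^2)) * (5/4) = -306236307417375/2929842012643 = -104.52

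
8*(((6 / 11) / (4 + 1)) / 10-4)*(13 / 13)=-8776 / 275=-31.91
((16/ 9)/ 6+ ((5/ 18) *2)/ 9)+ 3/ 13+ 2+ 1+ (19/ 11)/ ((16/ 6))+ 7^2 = 4933109/ 92664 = 53.24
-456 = -456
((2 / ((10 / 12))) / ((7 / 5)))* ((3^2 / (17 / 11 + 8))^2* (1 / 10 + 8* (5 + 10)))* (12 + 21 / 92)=35313003 / 15778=2238.12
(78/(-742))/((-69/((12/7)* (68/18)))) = 1768/179193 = 0.01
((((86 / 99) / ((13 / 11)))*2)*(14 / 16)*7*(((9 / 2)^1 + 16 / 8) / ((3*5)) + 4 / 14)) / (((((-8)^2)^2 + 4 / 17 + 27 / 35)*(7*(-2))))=-772667 / 6845114952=-0.00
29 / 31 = 0.94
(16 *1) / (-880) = -1 / 55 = -0.02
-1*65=-65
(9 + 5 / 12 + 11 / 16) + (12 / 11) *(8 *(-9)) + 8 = -31913 / 528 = -60.44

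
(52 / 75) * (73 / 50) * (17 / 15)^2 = 548522 / 421875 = 1.30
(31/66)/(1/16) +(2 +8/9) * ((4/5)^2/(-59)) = 1092824/146025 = 7.48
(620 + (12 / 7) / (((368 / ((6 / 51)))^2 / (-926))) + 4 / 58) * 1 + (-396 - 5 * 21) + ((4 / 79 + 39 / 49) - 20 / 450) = 740612414223811 / 6178416544440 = 119.87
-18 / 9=-2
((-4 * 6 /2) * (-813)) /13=9756 /13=750.46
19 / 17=1.12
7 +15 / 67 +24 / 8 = 685 / 67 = 10.22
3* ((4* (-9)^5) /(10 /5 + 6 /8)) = -2834352 /11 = -257668.36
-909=-909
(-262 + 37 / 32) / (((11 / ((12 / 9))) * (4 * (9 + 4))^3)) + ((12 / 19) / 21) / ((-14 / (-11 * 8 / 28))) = 1578905129 / 241914376704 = 0.01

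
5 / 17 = 0.29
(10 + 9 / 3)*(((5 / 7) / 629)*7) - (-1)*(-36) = -22579 / 629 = -35.90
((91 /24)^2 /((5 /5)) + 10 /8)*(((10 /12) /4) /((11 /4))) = 45005 /38016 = 1.18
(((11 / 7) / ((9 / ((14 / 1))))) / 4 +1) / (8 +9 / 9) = 29 / 162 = 0.18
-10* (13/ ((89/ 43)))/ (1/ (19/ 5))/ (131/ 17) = -361114/ 11659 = -30.97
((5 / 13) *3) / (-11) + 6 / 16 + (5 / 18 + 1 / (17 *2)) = 101045 / 175032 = 0.58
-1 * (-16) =16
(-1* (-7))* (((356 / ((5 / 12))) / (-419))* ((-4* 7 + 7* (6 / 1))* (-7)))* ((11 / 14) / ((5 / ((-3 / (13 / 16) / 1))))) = -811.64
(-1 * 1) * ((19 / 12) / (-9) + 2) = -197 / 108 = -1.82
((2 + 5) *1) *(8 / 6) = 28 / 3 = 9.33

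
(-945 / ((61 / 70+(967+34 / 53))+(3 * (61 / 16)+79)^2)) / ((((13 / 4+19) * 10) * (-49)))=3663360 / 386610937591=0.00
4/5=0.80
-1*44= -44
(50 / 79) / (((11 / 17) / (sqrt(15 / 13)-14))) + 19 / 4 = -31089 / 3476 + 850* sqrt(195) / 11297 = -7.89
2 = 2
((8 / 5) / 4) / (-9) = -2 / 45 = -0.04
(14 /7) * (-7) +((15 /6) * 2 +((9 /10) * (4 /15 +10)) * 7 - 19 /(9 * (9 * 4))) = 450533 /8100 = 55.62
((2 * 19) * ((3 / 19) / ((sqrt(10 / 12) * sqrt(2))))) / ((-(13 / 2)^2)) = -24 * sqrt(15) / 845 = -0.11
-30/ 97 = -0.31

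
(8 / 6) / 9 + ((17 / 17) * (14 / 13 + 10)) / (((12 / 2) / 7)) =4588 / 351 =13.07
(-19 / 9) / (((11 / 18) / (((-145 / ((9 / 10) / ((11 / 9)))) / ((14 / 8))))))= 220400 / 567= 388.71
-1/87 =-0.01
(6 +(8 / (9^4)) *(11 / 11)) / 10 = 19687 / 32805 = 0.60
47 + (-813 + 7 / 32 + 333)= -13849 / 32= -432.78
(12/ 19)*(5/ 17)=60/ 323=0.19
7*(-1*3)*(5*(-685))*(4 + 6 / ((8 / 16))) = 1150800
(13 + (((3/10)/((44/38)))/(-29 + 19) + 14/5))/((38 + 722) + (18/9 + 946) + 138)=34703/4061200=0.01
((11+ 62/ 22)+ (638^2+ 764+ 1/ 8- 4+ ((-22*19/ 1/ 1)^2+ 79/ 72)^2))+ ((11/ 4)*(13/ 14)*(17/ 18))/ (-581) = 7080244144134477301/ 231916608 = 30529267417.25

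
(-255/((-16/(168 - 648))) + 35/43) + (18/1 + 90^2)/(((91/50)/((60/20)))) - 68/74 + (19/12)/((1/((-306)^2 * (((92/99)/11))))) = 319820195209/17518501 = 18256.14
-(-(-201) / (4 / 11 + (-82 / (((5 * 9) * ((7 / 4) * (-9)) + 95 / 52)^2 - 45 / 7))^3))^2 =-208698026134673573390778487278900234616627834674462031265625 / 683063122378657836594053082064868909988350323420383376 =-305532.56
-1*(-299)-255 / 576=57323 / 192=298.56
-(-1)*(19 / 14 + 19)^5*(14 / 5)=376057535625 / 38416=9789086.20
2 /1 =2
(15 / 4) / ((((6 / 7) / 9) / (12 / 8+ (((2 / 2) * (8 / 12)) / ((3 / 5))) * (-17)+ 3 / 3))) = -10325 / 16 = -645.31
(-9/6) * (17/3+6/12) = -37/4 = -9.25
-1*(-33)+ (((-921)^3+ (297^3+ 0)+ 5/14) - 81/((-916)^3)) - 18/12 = -4062091826270980361/5380027072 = -755031856.14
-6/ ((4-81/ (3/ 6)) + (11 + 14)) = 6/ 133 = 0.05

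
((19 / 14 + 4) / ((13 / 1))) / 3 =25 / 182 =0.14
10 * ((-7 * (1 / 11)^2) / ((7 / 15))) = -150 / 121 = -1.24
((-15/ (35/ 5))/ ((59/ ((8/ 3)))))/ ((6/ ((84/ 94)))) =-40/ 2773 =-0.01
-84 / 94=-42 / 47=-0.89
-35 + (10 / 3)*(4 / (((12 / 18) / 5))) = 65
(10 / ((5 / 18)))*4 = 144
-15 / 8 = -1.88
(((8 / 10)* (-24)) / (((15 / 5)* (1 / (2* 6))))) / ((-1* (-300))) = -32 / 125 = -0.26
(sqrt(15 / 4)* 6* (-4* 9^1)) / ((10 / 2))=-108* sqrt(15) / 5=-83.66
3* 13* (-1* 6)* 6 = -1404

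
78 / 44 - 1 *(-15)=369 / 22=16.77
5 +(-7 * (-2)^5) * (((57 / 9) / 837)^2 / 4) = 31545821 / 6305121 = 5.00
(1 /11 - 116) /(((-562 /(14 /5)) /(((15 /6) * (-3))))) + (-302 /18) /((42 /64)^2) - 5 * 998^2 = -122192615722703 /24536358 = -4980063.29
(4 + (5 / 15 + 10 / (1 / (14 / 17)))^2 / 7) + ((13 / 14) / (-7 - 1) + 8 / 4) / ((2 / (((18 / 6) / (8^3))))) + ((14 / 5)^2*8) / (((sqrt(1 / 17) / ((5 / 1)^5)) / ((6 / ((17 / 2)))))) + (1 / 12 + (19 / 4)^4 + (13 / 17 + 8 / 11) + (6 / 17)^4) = 498004753820363 / 948306788352 + 2352000*sqrt(17) / 17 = 570968.94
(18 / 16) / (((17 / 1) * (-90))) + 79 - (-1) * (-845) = -1041761 / 1360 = -766.00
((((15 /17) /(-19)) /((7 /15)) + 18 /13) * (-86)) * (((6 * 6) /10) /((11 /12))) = -701671248 /1616615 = -434.04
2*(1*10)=20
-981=-981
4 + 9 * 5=49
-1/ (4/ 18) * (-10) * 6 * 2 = 540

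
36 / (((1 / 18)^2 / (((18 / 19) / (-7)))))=-209952 / 133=-1578.59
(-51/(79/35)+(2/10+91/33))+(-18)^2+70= 4879817/13035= 374.36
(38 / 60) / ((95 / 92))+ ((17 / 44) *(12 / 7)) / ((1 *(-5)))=2777 / 5775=0.48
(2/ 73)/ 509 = 0.00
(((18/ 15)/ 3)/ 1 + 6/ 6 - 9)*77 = -2926/ 5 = -585.20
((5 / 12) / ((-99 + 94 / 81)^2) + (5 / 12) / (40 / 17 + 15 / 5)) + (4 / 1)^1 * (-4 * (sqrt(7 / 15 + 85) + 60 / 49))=-16 * sqrt(19230) / 15 - 468419007817 / 24004309875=-167.43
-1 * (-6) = 6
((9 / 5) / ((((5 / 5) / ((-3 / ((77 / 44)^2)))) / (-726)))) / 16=19602 / 245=80.01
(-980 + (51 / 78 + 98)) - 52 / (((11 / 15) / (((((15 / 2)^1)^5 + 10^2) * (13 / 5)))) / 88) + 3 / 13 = -10052286559 / 26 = -386626406.12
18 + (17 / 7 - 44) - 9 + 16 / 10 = -1084 / 35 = -30.97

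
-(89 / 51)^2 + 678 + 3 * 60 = 2223737 / 2601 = 854.95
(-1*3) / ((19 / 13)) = -39 / 19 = -2.05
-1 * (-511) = 511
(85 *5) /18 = 23.61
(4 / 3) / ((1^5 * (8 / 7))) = 7 / 6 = 1.17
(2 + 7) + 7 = 16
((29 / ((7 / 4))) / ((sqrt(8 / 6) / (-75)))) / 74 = -2175 * sqrt(3) / 259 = -14.55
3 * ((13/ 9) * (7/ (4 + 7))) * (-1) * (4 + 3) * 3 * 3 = -173.73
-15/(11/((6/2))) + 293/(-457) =-23788/5027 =-4.73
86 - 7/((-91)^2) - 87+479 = 478.00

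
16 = 16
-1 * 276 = -276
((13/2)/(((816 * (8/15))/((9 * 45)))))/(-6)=-8775/8704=-1.01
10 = 10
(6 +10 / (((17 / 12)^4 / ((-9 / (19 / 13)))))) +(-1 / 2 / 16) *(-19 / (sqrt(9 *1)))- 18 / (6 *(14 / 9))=-11750659409 / 1066396128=-11.02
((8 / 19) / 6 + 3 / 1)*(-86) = -264.04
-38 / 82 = -19 / 41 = -0.46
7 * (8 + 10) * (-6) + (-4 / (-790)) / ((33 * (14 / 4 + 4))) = -147816896 / 195525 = -756.00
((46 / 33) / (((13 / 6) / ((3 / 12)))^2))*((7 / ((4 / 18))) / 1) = 0.58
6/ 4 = 3/ 2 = 1.50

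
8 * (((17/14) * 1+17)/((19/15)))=15300/133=115.04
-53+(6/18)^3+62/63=-9824/189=-51.98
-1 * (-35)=35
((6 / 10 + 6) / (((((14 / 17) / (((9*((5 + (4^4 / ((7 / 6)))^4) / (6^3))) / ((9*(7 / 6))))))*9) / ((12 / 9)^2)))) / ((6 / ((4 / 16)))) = 1040893916365127 / 1715322420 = 606821.15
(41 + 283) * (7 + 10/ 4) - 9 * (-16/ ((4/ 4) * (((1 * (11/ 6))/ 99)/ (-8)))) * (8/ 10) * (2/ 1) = -482274/ 5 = -96454.80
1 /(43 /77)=77 /43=1.79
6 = 6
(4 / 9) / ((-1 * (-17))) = 4 / 153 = 0.03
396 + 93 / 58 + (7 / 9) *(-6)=392.94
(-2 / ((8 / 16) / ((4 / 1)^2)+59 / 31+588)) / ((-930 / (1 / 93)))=0.00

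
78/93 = 26/31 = 0.84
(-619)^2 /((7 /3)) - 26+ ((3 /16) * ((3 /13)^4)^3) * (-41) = 428424200469183001795 /2609385533717872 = 164185.86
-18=-18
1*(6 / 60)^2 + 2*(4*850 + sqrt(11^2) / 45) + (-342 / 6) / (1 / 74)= 2324249 / 900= 2582.50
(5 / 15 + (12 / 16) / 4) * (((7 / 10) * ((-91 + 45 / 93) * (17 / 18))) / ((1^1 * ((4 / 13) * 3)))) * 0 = 0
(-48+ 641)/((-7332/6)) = -593/1222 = -0.49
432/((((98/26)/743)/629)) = 2624620752/49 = 53563688.82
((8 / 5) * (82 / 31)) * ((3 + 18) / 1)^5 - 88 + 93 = 2679171031 / 155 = 17284974.39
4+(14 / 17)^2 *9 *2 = 4684 / 289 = 16.21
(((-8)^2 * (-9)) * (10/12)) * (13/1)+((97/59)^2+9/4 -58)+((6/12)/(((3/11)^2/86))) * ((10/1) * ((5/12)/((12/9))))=-1124447891/250632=-4486.45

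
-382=-382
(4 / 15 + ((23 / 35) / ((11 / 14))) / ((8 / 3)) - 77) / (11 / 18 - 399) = 151311 / 788810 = 0.19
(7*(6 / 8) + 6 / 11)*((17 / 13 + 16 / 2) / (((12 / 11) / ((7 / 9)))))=71995 / 1872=38.46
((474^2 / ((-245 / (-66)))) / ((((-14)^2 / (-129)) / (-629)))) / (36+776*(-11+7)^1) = -150401091357 / 18415670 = -8167.02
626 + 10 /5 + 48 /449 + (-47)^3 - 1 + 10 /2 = -46332711 /449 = -103190.89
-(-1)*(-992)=-992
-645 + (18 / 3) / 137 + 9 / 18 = -176581 / 274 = -644.46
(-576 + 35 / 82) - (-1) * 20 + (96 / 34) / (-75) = -19363037 / 34850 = -555.61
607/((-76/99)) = -60093/76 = -790.70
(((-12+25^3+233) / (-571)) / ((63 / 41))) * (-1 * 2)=433124 / 11991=36.12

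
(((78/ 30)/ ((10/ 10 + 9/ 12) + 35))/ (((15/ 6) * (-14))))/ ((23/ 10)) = -0.00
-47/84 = -0.56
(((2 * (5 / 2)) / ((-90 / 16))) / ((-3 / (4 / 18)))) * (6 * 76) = 2432 / 81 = 30.02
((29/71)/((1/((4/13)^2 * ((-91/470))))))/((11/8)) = -12992/2385955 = -0.01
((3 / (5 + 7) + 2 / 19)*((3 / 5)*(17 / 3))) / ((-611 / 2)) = -459 / 116090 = -0.00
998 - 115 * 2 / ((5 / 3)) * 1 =860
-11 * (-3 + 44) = -451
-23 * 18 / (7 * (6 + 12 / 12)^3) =-0.17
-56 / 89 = -0.63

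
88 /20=22 /5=4.40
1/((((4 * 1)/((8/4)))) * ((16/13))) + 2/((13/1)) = 233/416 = 0.56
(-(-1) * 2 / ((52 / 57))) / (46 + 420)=57 / 12116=0.00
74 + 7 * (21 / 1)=221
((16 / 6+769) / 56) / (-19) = -2315 / 3192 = -0.73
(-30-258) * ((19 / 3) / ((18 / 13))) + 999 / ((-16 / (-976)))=178865 / 3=59621.67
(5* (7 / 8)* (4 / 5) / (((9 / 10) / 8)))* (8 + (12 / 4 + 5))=4480 / 9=497.78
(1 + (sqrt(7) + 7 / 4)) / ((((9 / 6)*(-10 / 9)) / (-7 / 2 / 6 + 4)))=-451 / 80- 41*sqrt(7) / 20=-11.06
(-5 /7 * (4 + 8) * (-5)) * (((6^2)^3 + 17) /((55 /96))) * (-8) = -27931062.86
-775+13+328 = -434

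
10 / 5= 2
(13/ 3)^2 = 169/ 9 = 18.78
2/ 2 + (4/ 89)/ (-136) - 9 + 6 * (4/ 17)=-19937/ 3026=-6.59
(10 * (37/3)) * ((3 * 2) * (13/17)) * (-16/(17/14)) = -2154880/289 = -7456.33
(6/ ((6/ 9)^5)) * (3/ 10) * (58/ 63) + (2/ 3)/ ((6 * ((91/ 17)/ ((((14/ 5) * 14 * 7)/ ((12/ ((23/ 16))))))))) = 260761/ 19656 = 13.27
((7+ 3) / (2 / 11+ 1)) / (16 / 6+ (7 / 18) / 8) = 15840 / 5083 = 3.12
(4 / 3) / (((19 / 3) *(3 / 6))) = 8 / 19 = 0.42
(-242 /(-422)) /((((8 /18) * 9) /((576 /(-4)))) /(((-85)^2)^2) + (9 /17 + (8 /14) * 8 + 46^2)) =1591701457500 /5887352166141023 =0.00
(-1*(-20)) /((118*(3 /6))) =20 /59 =0.34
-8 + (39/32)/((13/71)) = -43/32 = -1.34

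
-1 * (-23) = 23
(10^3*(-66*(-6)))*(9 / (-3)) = -1188000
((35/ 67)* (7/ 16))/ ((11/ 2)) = 245/ 5896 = 0.04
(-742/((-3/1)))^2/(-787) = -550564/7083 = -77.73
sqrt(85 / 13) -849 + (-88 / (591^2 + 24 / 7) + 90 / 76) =-78770298455 / 92909658 + sqrt(1105) / 13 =-845.26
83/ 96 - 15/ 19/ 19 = 28523/ 34656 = 0.82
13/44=0.30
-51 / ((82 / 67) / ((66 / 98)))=-112761 / 4018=-28.06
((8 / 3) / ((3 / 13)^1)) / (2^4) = 13 / 18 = 0.72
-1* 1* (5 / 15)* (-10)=10 / 3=3.33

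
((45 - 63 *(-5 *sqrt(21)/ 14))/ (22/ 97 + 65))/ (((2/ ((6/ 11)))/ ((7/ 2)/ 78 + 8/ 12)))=1455/ 10868 + 1455 *sqrt(21)/ 21736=0.44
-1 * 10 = -10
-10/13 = -0.77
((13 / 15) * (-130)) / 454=-169 / 681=-0.25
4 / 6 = 2 / 3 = 0.67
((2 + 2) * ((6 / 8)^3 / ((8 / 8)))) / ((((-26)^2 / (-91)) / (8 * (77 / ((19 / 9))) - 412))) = 107919 / 3952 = 27.31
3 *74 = 222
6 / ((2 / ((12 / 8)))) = 9 / 2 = 4.50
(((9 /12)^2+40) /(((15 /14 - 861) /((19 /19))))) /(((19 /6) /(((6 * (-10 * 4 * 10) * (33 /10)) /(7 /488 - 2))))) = -1463209440 /24627781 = -59.41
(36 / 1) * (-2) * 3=-216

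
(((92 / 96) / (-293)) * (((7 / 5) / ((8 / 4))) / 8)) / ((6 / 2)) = -161 / 1687680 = -0.00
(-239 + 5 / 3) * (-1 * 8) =5696 / 3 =1898.67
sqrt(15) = 3.87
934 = 934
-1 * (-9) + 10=19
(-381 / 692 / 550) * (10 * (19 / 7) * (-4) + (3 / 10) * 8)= 353949 / 3330250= 0.11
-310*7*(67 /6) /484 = -72695 /1452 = -50.07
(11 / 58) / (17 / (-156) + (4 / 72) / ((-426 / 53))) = -274131 / 167504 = -1.64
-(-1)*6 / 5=6 / 5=1.20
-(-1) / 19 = 1 / 19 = 0.05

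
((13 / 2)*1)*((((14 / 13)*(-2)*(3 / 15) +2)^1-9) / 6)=-161 / 20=-8.05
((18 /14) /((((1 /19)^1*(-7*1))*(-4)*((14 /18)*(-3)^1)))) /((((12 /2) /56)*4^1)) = -171 /196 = -0.87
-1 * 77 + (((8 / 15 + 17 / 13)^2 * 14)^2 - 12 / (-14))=22018683251767 / 10121304375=2175.48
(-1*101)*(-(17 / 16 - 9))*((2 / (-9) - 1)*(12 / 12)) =979.84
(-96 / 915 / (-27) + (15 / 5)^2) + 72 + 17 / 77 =51504154 / 634095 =81.22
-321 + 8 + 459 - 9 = 137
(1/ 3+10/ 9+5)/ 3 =58/ 27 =2.15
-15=-15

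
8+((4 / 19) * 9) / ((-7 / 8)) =776 / 133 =5.83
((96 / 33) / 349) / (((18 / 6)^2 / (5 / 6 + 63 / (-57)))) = -496 / 1969407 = -0.00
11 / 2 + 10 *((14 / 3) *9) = 851 / 2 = 425.50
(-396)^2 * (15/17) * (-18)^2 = 762125760/17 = 44830927.06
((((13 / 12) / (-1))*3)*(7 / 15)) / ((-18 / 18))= 1.52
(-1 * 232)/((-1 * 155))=232/155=1.50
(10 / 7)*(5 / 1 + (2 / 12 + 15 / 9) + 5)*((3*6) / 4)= 1065 / 14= 76.07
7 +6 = 13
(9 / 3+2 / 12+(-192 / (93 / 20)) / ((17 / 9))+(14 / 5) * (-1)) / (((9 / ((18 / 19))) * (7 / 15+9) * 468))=-339803 / 665423928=-0.00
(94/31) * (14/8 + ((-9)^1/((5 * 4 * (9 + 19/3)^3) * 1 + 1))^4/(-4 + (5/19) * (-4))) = 37802797629091657058302355161/7123931468096300309922536176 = 5.31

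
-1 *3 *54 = -162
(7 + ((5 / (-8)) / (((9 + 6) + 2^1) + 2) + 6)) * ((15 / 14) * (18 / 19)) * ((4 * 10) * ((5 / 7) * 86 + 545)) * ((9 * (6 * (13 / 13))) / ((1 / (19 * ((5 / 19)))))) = 1524866613750 / 17689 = 86204229.39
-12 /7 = -1.71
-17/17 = -1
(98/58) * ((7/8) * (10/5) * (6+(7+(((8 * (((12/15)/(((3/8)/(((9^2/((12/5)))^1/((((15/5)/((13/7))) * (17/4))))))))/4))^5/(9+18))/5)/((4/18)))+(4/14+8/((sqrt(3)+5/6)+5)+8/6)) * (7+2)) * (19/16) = 3084414099687879013227/721176947919680 - 527877 * sqrt(3)/64786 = 4276903.10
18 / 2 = 9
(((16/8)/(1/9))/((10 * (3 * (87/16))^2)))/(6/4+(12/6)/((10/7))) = 512/219501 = 0.00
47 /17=2.76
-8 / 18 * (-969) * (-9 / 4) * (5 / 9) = -1615 / 3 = -538.33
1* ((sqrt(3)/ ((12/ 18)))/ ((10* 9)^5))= sqrt(3)/ 3936600000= 0.00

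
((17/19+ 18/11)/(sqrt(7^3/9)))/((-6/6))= -1587*sqrt(7)/10241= -0.41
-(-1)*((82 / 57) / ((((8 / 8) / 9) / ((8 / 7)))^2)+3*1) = 144489 / 931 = 155.20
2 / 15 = 0.13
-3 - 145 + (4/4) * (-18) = -166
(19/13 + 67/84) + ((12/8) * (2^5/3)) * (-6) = -102365/1092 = -93.74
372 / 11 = 33.82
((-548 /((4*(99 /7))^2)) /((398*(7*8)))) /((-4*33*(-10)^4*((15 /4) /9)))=959 /68654044800000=0.00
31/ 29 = 1.07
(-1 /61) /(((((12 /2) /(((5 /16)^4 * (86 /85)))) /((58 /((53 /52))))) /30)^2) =-102654891015625 /830805404286976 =-0.12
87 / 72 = 29 / 24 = 1.21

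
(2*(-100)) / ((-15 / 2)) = 80 / 3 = 26.67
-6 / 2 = -3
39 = 39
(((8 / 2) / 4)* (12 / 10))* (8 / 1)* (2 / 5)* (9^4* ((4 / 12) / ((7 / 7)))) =8398.08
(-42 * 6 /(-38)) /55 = 126 /1045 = 0.12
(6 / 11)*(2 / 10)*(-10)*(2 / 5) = -24 / 55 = -0.44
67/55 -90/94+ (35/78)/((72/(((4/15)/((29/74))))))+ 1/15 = 52358477/157876290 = 0.33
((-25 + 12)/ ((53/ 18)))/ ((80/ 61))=-3.37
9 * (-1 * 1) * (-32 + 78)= -414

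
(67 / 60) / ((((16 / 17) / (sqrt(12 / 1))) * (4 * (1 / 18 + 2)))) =3417 * sqrt(3) / 11840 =0.50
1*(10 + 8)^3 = 5832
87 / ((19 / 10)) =870 / 19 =45.79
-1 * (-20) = 20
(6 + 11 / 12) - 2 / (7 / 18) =149 / 84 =1.77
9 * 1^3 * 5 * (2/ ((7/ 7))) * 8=720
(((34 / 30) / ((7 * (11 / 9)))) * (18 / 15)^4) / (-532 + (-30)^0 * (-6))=-33048 / 64728125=-0.00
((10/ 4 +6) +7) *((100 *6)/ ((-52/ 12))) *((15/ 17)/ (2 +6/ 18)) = -1255500/ 1547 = -811.57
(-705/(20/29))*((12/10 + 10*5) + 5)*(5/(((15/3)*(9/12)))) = -383003/5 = -76600.60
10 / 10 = 1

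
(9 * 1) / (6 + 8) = 9 / 14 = 0.64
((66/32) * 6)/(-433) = -99/3464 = -0.03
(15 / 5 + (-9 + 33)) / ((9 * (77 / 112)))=48 / 11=4.36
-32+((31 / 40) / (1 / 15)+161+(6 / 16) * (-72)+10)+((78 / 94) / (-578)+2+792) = 99712647 / 108664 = 917.62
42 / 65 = 0.65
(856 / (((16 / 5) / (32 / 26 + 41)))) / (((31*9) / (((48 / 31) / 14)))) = 391620 / 87451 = 4.48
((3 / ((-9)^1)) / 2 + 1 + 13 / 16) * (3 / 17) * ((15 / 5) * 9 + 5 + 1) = 2607 / 272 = 9.58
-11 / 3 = -3.67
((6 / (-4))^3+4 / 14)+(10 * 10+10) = 5987 / 56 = 106.91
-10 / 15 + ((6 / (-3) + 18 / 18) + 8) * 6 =124 / 3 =41.33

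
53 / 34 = 1.56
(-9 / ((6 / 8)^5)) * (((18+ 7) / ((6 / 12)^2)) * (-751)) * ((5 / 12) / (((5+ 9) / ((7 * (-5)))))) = -240320000 / 81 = -2966913.58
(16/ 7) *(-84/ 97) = -192/ 97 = -1.98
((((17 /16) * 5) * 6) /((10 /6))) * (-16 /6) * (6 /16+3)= -1377 /8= -172.12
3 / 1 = 3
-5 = -5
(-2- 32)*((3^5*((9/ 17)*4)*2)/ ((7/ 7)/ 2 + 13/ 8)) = -279936/ 17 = -16466.82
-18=-18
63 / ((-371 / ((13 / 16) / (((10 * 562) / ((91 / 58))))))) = -10647 / 276414080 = -0.00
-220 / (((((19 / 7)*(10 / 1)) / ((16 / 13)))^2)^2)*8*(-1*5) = 3461742592 / 93052452025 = 0.04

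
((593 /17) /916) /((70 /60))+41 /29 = 2286173 /1580558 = 1.45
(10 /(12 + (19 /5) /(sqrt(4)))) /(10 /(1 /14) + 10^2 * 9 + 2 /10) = 500 /722939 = 0.00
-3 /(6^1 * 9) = -1 /18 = -0.06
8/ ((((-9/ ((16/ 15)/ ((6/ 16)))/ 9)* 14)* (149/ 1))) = -0.01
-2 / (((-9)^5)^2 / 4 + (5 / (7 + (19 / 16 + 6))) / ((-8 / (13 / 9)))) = -16344 / 7123500530723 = -0.00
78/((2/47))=1833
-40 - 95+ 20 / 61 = -8215 / 61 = -134.67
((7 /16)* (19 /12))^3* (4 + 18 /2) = 30584281 /7077888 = 4.32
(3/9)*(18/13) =6/13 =0.46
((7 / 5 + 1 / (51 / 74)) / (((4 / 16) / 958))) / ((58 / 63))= 29251572 / 2465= 11866.76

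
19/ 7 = 2.71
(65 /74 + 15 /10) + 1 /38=3381 /1406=2.40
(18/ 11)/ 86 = 9/ 473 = 0.02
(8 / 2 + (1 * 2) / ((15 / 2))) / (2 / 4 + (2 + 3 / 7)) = 896 / 615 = 1.46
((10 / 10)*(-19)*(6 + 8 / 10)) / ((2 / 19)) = -6137 / 5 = -1227.40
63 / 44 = 1.43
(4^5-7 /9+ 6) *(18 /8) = 9263 /4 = 2315.75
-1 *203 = -203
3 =3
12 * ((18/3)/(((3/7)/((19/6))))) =532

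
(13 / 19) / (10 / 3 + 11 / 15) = 195 / 1159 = 0.17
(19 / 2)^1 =19 / 2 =9.50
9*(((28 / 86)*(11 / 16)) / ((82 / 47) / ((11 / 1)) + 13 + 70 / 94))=119427 / 824224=0.14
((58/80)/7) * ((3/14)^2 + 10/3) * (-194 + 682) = 3515003/20580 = 170.80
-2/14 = -1/7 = -0.14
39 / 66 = 13 / 22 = 0.59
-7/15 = -0.47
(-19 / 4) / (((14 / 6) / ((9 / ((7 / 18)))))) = -4617 / 98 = -47.11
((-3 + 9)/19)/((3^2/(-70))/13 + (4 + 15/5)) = 5460/120859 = 0.05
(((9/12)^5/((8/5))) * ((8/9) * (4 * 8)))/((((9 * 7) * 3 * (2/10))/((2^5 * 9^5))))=1476225/7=210889.29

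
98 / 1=98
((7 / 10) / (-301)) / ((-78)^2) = -1 / 2616120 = -0.00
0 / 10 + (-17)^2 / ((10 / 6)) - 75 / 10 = 1659 / 10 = 165.90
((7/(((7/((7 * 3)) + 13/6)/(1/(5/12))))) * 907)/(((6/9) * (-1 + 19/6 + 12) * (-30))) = -228564/10625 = -21.51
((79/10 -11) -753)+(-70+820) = -61/10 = -6.10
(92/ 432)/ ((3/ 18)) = 23/ 18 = 1.28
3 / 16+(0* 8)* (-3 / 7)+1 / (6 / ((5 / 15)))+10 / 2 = 755 / 144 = 5.24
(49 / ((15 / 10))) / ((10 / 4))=196 / 15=13.07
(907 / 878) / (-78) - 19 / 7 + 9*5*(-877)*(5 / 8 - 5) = 165539049835 / 958776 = 172656.65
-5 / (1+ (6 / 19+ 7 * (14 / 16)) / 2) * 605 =-919600 / 1283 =-716.76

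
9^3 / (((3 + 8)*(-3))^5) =-3 / 161051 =-0.00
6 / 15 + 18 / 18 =7 / 5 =1.40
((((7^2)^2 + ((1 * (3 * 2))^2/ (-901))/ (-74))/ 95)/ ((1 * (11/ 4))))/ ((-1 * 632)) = -842549/ 57939706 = -0.01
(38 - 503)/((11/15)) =-6975/11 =-634.09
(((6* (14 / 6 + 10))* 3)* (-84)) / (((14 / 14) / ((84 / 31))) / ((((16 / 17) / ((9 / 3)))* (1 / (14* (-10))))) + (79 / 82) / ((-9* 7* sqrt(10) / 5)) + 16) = 4735823383444608 / 37760495533289 - 243536315904* sqrt(10) / 37760495533289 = 125.40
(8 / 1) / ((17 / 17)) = 8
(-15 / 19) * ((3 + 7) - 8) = -1.58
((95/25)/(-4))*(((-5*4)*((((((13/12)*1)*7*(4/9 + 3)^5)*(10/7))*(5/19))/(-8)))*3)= -9304474075/944784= -9848.26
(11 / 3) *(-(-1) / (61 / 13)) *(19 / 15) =2717 / 2745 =0.99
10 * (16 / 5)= 32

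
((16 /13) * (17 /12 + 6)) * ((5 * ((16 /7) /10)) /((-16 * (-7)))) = 178 /1911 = 0.09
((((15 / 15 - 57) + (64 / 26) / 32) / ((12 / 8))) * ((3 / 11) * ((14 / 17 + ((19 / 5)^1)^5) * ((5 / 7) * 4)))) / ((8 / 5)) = -14401.56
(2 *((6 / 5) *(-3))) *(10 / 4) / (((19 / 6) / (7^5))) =-1815156 / 19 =-95534.53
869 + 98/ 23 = 20085/ 23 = 873.26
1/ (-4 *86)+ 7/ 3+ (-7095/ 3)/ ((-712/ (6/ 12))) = 733175/ 183696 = 3.99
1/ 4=0.25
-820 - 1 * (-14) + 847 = 41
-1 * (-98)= 98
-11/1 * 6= -66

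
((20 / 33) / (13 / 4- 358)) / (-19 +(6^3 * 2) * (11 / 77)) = -560 / 14001273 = -0.00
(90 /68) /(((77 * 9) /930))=2325 /1309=1.78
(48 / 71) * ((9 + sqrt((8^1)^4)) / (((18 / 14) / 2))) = 16352 / 213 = 76.77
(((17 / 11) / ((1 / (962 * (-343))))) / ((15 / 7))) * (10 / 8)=-297469.35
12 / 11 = 1.09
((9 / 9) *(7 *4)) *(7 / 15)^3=9604 / 3375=2.85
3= 3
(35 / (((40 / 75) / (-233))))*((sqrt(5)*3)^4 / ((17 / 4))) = -247708125 / 34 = -7285533.09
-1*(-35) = 35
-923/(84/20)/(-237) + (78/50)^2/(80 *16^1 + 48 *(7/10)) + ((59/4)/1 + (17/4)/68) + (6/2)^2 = 202194292159/8172234000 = 24.74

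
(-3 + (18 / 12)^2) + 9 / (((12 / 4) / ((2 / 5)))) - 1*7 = -131 / 20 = -6.55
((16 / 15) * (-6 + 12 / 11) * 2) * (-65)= 680.73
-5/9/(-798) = 5/7182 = 0.00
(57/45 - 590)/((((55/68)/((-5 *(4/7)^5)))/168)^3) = 13738805118536792408064/92113766322655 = 149150400.28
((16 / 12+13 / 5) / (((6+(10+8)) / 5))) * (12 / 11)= 59 / 66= 0.89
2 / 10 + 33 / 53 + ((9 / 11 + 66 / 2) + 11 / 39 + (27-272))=-23882618 / 113685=-210.08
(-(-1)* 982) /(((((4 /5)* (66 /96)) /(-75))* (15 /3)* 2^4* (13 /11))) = -36825 /26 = -1416.35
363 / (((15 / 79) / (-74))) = -707366 / 5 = -141473.20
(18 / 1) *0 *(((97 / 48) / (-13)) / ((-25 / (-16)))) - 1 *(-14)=14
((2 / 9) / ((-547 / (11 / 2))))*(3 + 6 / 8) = -55 / 6564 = -0.01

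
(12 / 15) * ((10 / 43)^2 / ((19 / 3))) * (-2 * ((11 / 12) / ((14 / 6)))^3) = -19965 / 24099866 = -0.00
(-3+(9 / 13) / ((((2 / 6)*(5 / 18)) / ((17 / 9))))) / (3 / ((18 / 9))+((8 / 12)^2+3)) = 13014 / 5785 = 2.25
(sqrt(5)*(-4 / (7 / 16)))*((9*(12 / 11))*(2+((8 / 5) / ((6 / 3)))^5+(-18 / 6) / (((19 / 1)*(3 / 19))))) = -28677888*sqrt(5) / 240625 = -266.50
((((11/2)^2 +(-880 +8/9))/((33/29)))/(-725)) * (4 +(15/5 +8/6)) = 30559/3564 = 8.57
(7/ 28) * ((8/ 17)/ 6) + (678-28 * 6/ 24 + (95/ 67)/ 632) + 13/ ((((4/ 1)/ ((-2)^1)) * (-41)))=59427186769/ 88541304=671.18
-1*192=-192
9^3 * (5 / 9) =405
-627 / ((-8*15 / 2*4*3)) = 209 / 240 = 0.87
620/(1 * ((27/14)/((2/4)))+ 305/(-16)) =-69440/1703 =-40.78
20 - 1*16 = 4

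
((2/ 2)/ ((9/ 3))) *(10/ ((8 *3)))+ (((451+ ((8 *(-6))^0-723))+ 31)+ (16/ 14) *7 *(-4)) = -9787/ 36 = -271.86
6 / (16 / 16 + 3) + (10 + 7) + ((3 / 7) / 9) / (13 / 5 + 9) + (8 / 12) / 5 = 18917 / 1015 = 18.64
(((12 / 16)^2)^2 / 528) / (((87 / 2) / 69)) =621 / 653312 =0.00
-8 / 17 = -0.47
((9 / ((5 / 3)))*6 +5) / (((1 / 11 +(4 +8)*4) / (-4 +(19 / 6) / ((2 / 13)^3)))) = 85470407 / 126960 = 673.21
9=9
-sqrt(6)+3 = 0.55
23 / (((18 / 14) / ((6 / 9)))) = 322 / 27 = 11.93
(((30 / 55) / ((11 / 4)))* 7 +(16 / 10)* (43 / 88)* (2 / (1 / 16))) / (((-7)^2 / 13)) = 207688 / 29645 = 7.01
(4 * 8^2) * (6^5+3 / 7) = 1990765.71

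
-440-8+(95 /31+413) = -990 /31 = -31.94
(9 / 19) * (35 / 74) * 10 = 1575 / 703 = 2.24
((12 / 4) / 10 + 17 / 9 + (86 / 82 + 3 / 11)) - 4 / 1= -19873 / 40590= -0.49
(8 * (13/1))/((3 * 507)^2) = 8/177957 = 0.00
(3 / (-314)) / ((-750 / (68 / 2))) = 17 / 39250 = 0.00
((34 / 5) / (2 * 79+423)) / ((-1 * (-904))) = 0.00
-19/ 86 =-0.22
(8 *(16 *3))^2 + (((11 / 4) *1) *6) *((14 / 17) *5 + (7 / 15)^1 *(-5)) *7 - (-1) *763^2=24814257 / 34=729831.09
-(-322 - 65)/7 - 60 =-4.71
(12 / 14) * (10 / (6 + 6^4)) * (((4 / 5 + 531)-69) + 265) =7278 / 1519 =4.79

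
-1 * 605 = -605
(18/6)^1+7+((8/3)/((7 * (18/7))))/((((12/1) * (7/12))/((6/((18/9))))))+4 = 886/63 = 14.06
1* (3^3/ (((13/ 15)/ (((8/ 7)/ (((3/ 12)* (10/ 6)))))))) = 7776/ 91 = 85.45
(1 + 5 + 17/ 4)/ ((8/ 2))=41/ 16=2.56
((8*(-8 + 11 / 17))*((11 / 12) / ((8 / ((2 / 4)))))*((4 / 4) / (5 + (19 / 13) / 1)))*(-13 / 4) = 232375 / 137088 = 1.70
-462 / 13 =-35.54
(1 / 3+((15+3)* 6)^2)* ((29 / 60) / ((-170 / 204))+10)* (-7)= -38457307 / 50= -769146.14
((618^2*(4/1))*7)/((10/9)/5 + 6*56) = 48122424/1513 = 31805.96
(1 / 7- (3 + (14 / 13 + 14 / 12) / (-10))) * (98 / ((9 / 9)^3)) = -20125 / 78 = -258.01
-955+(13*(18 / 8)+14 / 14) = -924.75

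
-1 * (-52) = 52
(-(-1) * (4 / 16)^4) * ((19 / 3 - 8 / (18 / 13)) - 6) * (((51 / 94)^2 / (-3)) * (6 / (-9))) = -14161 / 10179072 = -0.00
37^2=1369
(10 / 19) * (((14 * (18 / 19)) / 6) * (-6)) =-2520 / 361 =-6.98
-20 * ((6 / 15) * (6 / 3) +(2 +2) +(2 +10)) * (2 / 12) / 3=-56 / 3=-18.67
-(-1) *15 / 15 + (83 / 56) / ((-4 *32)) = 7085 / 7168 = 0.99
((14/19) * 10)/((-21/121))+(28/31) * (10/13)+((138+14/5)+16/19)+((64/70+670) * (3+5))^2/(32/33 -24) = -175980973557124/140697375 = -1250776.52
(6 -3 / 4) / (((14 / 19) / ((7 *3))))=1197 / 8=149.62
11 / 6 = 1.83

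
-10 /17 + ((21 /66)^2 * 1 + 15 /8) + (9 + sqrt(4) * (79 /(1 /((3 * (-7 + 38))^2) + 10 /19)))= 442056768893 /1423592104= 310.52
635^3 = 256047875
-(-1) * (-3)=-3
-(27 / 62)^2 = -729 / 3844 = -0.19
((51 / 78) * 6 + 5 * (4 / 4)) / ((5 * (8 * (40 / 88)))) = 319 / 650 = 0.49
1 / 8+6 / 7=55 / 56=0.98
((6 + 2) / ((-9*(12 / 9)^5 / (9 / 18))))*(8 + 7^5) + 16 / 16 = -453749 / 256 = -1772.46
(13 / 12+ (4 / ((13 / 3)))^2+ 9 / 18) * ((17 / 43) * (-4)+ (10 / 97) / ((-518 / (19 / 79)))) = -666591349699 / 173075261268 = -3.85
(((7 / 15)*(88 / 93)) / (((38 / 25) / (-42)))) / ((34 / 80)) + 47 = 18.29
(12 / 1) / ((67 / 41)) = 492 / 67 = 7.34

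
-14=-14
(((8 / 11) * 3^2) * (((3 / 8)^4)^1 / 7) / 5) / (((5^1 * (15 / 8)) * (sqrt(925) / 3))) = 729 * sqrt(37) / 113960000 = 0.00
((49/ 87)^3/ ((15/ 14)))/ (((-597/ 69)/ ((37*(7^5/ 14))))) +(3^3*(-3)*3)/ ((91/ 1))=-153603808748228/ 178872462405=-858.73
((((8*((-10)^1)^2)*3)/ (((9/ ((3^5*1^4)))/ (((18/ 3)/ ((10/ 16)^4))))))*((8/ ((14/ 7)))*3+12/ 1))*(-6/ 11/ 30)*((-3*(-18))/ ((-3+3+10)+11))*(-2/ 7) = 55037657088/ 67375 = 816885.45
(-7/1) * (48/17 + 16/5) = -3584/85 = -42.16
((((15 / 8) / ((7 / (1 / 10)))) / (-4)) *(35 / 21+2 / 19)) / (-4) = 101 / 34048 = 0.00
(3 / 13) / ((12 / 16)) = 4 / 13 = 0.31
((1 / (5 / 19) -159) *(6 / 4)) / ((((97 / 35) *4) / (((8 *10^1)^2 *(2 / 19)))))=-268800 / 19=-14147.37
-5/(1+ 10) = -5/11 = -0.45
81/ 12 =27/ 4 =6.75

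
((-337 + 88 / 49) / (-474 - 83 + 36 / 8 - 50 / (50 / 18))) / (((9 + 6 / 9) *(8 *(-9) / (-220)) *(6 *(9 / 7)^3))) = 100375 / 6891966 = 0.01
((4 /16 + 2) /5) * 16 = 36 /5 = 7.20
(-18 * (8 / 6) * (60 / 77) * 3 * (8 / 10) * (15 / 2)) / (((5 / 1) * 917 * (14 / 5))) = -12960 / 494263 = -0.03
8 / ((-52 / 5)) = -10 / 13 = -0.77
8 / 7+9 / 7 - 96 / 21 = -15 / 7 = -2.14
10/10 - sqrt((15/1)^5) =1 - 225 * sqrt(15) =-870.42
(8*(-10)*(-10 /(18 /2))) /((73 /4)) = 3200 /657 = 4.87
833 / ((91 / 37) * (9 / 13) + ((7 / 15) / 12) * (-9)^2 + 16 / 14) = 4314940 / 31057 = 138.94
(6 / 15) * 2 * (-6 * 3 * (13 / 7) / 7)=-936 / 245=-3.82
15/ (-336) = -5/ 112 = -0.04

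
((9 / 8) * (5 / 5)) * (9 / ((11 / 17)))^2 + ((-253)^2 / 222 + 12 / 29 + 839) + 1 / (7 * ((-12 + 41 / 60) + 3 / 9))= 1345.38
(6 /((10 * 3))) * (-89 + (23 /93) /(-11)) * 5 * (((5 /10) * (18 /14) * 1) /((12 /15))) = -97575 /1364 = -71.54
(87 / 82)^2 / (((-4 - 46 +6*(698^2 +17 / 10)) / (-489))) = -18506205 / 98277452804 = -0.00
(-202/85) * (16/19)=-3232/1615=-2.00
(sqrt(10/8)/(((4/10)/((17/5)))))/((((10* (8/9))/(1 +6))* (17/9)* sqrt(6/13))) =189* sqrt(390)/640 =5.83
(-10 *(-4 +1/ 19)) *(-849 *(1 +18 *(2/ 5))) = -274807.89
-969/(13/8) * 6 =-46512/13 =-3577.85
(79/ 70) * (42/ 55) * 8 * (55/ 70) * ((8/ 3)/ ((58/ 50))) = 2528/ 203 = 12.45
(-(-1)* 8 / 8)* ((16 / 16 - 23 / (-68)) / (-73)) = -91 / 4964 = -0.02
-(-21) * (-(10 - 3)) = -147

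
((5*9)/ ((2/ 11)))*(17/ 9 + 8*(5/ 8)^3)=121715/ 128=950.90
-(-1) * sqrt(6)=sqrt(6)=2.45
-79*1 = -79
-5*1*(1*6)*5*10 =-1500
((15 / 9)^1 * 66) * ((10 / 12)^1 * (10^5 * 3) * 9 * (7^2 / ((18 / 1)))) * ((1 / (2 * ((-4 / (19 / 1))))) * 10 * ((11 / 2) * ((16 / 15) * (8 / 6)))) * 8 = -1001342222222.22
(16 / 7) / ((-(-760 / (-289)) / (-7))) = 6.08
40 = 40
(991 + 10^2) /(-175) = -6.23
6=6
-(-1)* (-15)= -15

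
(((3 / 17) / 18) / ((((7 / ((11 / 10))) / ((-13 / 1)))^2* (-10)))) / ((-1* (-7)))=-20449 / 34986000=-0.00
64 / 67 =0.96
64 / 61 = 1.05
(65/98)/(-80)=-13/1568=-0.01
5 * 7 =35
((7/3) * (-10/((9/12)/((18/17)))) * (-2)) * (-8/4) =-2240/17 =-131.76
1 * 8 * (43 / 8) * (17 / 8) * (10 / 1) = 3655 / 4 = 913.75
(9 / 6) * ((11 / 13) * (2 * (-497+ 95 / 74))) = -1210539 / 962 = -1258.36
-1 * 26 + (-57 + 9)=-74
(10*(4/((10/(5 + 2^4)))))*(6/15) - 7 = 133/5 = 26.60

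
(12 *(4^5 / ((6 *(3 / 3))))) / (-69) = -2048 / 69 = -29.68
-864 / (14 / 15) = -6480 / 7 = -925.71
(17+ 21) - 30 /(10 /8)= 14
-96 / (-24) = 4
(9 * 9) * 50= 4050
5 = 5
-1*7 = -7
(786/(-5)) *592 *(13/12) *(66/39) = -853072/5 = -170614.40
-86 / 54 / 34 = -43 / 918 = -0.05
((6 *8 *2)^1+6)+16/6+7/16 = 5045/48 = 105.10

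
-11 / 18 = -0.61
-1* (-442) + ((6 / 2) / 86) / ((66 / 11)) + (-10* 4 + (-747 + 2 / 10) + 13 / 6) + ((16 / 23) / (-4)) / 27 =-182987093 / 534060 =-342.63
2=2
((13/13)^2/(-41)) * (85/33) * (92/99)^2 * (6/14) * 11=-719440/2812887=-0.26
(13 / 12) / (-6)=-13 / 72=-0.18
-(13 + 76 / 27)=-427 / 27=-15.81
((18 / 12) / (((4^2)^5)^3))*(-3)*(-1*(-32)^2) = 0.00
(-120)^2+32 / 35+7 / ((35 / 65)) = 14413.91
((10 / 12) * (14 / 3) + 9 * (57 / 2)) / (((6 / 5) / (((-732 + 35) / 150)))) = -3266839 / 3240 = -1008.28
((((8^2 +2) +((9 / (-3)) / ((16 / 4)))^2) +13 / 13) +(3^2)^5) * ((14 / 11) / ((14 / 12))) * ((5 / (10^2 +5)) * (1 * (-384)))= -90803040 / 77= -1179260.26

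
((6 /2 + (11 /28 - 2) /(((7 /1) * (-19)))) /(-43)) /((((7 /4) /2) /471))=-10566414 /280231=-37.71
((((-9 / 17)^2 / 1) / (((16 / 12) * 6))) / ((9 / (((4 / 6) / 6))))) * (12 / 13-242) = -1567 / 15028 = -0.10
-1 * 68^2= -4624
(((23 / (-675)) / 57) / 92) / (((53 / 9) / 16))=-4 / 226575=-0.00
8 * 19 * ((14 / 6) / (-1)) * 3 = -1064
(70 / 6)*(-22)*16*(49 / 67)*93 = -18714080 / 67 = -279314.63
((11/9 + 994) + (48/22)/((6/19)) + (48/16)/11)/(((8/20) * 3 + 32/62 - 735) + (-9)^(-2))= -2386845/1746008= -1.37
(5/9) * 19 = 95/9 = 10.56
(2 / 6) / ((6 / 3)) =1 / 6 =0.17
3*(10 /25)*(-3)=-18 /5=-3.60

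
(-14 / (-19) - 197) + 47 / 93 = -345904 / 1767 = -195.76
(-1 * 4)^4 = 256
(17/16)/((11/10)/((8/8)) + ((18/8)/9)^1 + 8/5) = 0.36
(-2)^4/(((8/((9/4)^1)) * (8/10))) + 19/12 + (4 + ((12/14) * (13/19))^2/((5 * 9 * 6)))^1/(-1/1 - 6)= 32871157/4952920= 6.64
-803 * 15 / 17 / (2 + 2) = -12045 / 68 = -177.13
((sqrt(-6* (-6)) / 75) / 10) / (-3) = -0.00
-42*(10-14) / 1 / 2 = 84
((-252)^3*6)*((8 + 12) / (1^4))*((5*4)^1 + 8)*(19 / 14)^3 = -134405671680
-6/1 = -6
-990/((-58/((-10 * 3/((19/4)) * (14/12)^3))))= -94325/551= -171.19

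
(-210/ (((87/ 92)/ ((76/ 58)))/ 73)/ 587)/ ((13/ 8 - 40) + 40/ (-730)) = 10432903040/ 11079368481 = 0.94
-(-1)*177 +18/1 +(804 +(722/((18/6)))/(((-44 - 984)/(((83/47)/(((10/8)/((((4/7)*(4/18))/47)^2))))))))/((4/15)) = 339948263611574/105902886159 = 3210.00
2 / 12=1 / 6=0.17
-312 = -312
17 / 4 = 4.25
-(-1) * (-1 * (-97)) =97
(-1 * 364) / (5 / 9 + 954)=-3276 / 8591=-0.38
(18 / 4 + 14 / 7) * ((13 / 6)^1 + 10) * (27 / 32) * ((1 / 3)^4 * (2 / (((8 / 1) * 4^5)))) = 949 / 4718592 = 0.00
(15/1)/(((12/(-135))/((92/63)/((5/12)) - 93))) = 422865/28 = 15102.32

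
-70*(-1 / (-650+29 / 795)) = -0.11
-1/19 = -0.05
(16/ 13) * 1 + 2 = 42/ 13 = 3.23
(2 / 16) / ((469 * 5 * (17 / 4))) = 1 / 79730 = 0.00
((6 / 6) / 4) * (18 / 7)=9 / 14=0.64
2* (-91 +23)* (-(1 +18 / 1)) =2584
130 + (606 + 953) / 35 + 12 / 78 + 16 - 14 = 176.70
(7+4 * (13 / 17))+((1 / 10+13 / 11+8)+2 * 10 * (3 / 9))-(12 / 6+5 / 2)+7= 79963 / 2805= 28.51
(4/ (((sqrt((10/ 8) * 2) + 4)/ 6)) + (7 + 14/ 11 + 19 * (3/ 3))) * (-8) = -27232/ 99 + 64 * sqrt(10)/ 9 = -252.58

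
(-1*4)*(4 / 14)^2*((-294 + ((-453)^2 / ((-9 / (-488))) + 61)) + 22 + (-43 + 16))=-178026400 / 49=-3633191.84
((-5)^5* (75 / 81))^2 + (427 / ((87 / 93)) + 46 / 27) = 177011638916 / 21141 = 8372907.57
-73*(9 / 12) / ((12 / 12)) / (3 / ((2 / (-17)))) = 73 / 34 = 2.15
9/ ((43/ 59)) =531/ 43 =12.35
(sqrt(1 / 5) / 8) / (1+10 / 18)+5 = 9 * sqrt(5) / 560+5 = 5.04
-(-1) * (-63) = -63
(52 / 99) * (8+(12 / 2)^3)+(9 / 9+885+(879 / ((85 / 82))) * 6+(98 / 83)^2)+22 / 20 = 706550856733 / 115941870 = 6094.01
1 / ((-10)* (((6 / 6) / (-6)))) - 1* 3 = -12 / 5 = -2.40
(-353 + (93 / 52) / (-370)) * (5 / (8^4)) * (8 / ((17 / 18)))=-61126317 / 16746496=-3.65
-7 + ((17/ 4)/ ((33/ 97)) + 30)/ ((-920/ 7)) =-7.32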